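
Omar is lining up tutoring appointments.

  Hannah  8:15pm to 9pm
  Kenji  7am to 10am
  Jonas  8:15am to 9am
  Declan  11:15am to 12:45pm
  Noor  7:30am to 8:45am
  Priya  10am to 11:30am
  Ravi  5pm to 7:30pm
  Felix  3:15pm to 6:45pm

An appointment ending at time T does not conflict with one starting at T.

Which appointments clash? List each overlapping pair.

Check each pair: they overlap iff neither finishes before the other starts.
Sorted by start: Kenji, Noor, Jonas, Priya, Declan, Felix, Ravi, Hannah.
Noor starts before Kenji ends → Kenji and Noor overlap.
Jonas starts before Kenji ends → Kenji and Jonas overlap.
Priya starts exactly when Kenji ends (back-to-back, no overlap), so Kenji has no further overlaps.
Jonas starts before Noor ends → Noor and Jonas overlap.
Priya starts after Noor ends, so Noor has no further overlaps.
Priya starts after Jonas ends, so Jonas has no further overlaps.
Declan starts before Priya ends → Priya and Declan overlap.
Felix starts after Priya ends, so Priya has no further overlaps.
Felix starts after Declan ends, so Declan has no further overlaps.
Ravi starts before Felix ends → Felix and Ravi overlap.
Hannah starts after Felix ends.
Hannah starts after Ravi ends.

Declan & Priya, Felix & Ravi, Jonas & Kenji, Jonas & Noor, Kenji & Noor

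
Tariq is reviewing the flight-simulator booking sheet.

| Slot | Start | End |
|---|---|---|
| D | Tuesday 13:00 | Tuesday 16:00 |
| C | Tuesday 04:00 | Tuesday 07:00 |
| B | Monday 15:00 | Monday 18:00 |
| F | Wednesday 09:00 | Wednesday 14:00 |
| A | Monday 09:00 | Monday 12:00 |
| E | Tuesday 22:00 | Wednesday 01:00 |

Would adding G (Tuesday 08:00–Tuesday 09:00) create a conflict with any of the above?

A: ends Monday 12:00 at or before G starts Tuesday 08:00 → clear.
B: ends Monday 18:00 at or before G starts Tuesday 08:00 → clear.
C: ends Tuesday 07:00 at or before G starts Tuesday 08:00 → clear.
D: starts Tuesday 13:00 at or after G ends Tuesday 09:00 → clear.
E: starts Tuesday 22:00 at or after G ends Tuesday 09:00 → clear.
F: starts Wednesday 09:00 at or after G ends Tuesday 09:00 → clear.

No — it doesn't clash with anything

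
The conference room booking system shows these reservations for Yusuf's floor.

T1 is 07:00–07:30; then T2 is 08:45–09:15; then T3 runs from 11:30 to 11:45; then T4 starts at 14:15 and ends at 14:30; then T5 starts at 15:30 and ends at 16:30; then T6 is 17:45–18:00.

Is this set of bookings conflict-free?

Sorted by start: T1, T2, T3, T4, T5, T6.
T2 starts after T1 ends, so nothing later overlaps T1 either.
T3 starts after T2 ends, so nothing later overlaps T2 either.
T4 starts after T3 ends, so nothing later overlaps T3 either.
T5 starts after T4 ends, so nothing later overlaps T4 either.
T6 starts after T5 ends.
Every pair is clear; the schedule has no overlaps.

Yes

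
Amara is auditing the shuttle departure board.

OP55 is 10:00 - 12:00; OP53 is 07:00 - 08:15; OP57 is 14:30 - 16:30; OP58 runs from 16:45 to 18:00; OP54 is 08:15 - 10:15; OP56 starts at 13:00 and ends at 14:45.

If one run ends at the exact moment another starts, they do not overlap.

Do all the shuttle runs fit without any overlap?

Sorted by start: OP53, OP54, OP55, OP56, OP57, OP58.
OP54 starts exactly when OP53 ends (back-to-back, no overlap); OP53 is clear from here.
OP55 starts before OP54 ends → OP54 and OP55 overlap.
That's a conflict, so the schedule is not conflict-free.

No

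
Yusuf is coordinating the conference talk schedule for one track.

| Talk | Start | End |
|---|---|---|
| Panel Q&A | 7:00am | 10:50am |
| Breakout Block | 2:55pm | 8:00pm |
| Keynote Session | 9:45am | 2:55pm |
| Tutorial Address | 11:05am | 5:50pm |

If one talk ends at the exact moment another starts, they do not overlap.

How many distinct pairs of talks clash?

3

Two intervals overlap when each starts before the other ends.
Sorted by start: Panel Q&A, Keynote Session, Tutorial Address, Breakout Block.
Keynote Session starts before Panel Q&A ends → Panel Q&A and Keynote Session overlap.
Tutorial Address starts after Panel Q&A ends; Panel Q&A is clear from here.
Tutorial Address starts before Keynote Session ends → Keynote Session and Tutorial Address overlap.
Breakout Block starts exactly when Keynote Session ends (back-to-back, no overlap).
Breakout Block starts before Tutorial Address ends → Tutorial Address and Breakout Block overlap.
Overlapping pairs: Breakout Block & Tutorial Address, Keynote Session & Panel Q&A, Keynote Session & Tutorial Address — 3 in total.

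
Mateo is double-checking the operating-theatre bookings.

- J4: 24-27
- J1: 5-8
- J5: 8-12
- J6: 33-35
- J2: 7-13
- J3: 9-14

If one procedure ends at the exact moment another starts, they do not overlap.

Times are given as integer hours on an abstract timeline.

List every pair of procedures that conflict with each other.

J1 & J2, J2 & J3, J2 & J5, J3 & J5

Sorted by start: J1, J2, J5, J3, J4, J6.
J2 starts before J1 ends → J1 and J2 overlap.
J5 starts exactly when J1 ends (back-to-back, no overlap) — done with J1.
J5 starts before J2 ends → J2 and J5 overlap.
J3 starts before J2 ends → J2 and J3 overlap.
J4 starts after J2 ends — done with J2.
J3 starts before J5 ends → J5 and J3 overlap.
J4 starts after J5 ends — done with J5.
J4 starts after J3 ends — done with J3.
J6 starts after J4 ends.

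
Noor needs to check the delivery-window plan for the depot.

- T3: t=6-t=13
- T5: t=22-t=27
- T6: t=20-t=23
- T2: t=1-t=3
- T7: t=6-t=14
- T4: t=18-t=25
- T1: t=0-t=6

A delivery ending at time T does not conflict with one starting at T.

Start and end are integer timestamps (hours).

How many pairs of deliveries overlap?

Check each pair: they overlap iff neither finishes before the other starts.
Sorted by start: T1, T2, T3, T7, T4, T6, T5.
T2 starts before T1 ends → T1 and T2 overlap.
T3 starts exactly when T1 ends (back-to-back, no overlap); T1 is clear from here.
T3 starts after T2 ends; T2 is clear from here.
T7 starts before T3 ends → T3 and T7 overlap.
T4 starts after T3 ends; T3 is clear from here.
T4 starts after T7 ends; T7 is clear from here.
T6 starts before T4 ends → T4 and T6 overlap.
T5 starts before T4 ends → T4 and T5 overlap.
T5 starts before T6 ends → T6 and T5 overlap.
Overlapping pairs: T1 & T2, T3 & T7, T4 & T5, T4 & T6, T5 & T6 — 5 in total.

5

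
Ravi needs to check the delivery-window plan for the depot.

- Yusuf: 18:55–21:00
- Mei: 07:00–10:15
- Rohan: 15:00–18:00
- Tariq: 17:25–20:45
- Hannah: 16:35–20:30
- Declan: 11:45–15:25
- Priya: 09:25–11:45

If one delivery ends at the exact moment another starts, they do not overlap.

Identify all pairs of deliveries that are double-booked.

Declan & Rohan, Hannah & Rohan, Hannah & Tariq, Hannah & Yusuf, Mei & Priya, Rohan & Tariq, Tariq & Yusuf

Sorted by start: Mei, Priya, Declan, Rohan, Hannah, Tariq, Yusuf.
Priya starts before Mei ends → Mei and Priya overlap.
Declan starts after Mei ends — done with Mei.
Declan starts exactly when Priya ends (back-to-back, no overlap) — done with Priya.
Rohan starts before Declan ends → Declan and Rohan overlap.
Hannah starts after Declan ends — done with Declan.
Hannah starts before Rohan ends → Rohan and Hannah overlap.
Tariq starts before Rohan ends → Rohan and Tariq overlap.
Yusuf starts after Rohan ends.
Tariq starts before Hannah ends → Hannah and Tariq overlap.
Yusuf starts before Hannah ends → Hannah and Yusuf overlap.
Yusuf starts before Tariq ends → Tariq and Yusuf overlap.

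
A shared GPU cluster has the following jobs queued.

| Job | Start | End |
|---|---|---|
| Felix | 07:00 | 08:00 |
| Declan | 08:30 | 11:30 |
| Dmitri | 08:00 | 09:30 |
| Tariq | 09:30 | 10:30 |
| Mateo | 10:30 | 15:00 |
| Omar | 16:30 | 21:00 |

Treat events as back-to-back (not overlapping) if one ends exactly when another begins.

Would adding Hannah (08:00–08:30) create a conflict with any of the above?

Felix: ends 08:00 at or before Hannah starts 08:00 → clear.
Dmitri: starts 08:00 before Hannah ends 08:30, and ends 09:30 after Hannah starts 08:00 → overlap.
Declan: starts 08:30 at or after Hannah ends 08:30 → clear.
Tariq: starts 09:30 at or after Hannah ends 08:30 → clear.
Mateo: starts 10:30 at or after Hannah ends 08:30 → clear.
Omar: starts 16:30 at or after Hannah ends 08:30 → clear.
Hannah overlaps Dmitri.

Yes — it overlaps Dmitri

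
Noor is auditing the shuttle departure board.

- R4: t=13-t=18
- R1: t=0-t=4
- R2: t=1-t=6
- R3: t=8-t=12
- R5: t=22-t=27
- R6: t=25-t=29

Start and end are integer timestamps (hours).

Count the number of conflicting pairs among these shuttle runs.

Check each pair: they overlap iff neither finishes before the other starts.
Sorted by start: R1, R2, R3, R4, R5, R6.
R2 starts before R1 ends → R1 and R2 overlap.
R3 starts after R1 ends, so R1 has no further overlaps.
R3 starts after R2 ends, so R2 has no further overlaps.
R4 starts after R3 ends, so R3 has no further overlaps.
R5 starts after R4 ends, so R4 has no further overlaps.
R6 starts before R5 ends → R5 and R6 overlap.
Overlapping pairs: R1 & R2, R5 & R6 — 2 in total.

2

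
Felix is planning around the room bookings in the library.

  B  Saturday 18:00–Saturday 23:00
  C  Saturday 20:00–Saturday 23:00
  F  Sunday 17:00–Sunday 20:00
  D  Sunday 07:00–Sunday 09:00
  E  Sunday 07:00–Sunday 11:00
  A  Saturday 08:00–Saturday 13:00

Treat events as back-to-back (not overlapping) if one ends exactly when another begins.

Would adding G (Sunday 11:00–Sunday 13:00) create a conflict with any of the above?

A: ends Saturday 13:00 at or before G starts Sunday 11:00 → clear.
B: ends Saturday 23:00 at or before G starts Sunday 11:00 → clear.
C: ends Saturday 23:00 at or before G starts Sunday 11:00 → clear.
D: ends Sunday 09:00 at or before G starts Sunday 11:00 → clear.
E: ends Sunday 11:00 at or before G starts Sunday 11:00 → clear.
F: starts Sunday 17:00 at or after G ends Sunday 13:00 → clear.

No — it doesn't clash with anything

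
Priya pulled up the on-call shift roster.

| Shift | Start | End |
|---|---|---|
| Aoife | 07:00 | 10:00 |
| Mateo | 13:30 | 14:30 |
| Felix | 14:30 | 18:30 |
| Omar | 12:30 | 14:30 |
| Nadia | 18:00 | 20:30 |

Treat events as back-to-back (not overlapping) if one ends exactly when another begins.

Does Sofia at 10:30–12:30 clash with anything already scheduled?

No — it doesn't clash with anything

Aoife: ends 10:00 at or before Sofia starts 10:30 → clear.
Omar: starts 12:30 at or after Sofia ends 12:30 → clear.
Mateo: starts 13:30 at or after Sofia ends 12:30 → clear.
Felix: starts 14:30 at or after Sofia ends 12:30 → clear.
Nadia: starts 18:00 at or after Sofia ends 12:30 → clear.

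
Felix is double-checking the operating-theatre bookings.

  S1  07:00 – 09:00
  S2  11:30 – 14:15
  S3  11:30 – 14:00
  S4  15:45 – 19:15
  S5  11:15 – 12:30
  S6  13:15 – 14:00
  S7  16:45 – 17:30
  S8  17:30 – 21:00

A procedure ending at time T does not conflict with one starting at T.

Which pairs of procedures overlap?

Sorted by start: S1, S5, S2, S3, S6, S4, S7, S8.
S5 starts after S1 ends; S1 is clear from here.
S2 starts before S5 ends → S5 and S2 overlap.
S3 starts before S5 ends → S5 and S3 overlap.
S6 starts after S5 ends; S5 is clear from here.
S3 starts before S2 ends → S2 and S3 overlap.
S6 starts before S2 ends → S2 and S6 overlap.
S4 starts after S2 ends; S2 is clear from here.
S6 starts before S3 ends → S3 and S6 overlap.
S4 starts after S3 ends; S3 is clear from here.
S4 starts after S6 ends; S6 is clear from here.
S7 starts before S4 ends → S4 and S7 overlap.
S8 starts before S4 ends → S4 and S8 overlap.
S8 starts exactly when S7 ends (back-to-back, no overlap).

S2 & S3, S2 & S5, S2 & S6, S3 & S5, S3 & S6, S4 & S7, S4 & S8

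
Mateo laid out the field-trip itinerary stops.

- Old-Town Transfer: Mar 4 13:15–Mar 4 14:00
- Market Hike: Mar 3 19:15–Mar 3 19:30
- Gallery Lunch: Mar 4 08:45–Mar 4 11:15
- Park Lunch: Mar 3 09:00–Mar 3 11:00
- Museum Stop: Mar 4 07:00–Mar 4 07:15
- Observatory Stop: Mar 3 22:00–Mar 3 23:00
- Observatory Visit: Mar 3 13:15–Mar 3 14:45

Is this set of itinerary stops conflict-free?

Check each pair: they overlap iff neither finishes before the other starts.
Sorted by start: Park Lunch, Observatory Visit, Market Hike, Observatory Stop, Museum Stop, Gallery Lunch, Old-Town Transfer.
Observatory Visit starts after Park Lunch ends, so nothing later overlaps Park Lunch either.
Market Hike starts after Observatory Visit ends, so nothing later overlaps Observatory Visit either.
Observatory Stop starts after Market Hike ends, so nothing later overlaps Market Hike either.
Museum Stop starts after Observatory Stop ends, so nothing later overlaps Observatory Stop either.
Gallery Lunch starts after Museum Stop ends, so nothing later overlaps Museum Stop either.
Old-Town Transfer starts after Gallery Lunch ends.
Every pair is clear; the schedule has no overlaps.

Yes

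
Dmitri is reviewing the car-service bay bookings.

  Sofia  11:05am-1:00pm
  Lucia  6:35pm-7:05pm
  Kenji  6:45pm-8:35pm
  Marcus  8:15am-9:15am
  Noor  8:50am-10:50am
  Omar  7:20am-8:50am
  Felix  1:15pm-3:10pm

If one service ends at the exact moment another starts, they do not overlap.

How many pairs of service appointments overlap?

3

Sorted by start: Omar, Marcus, Noor, Sofia, Felix, Lucia, Kenji.
Marcus starts before Omar ends → Omar and Marcus overlap.
Noor starts exactly when Omar ends (back-to-back, no overlap), so Omar has no further overlaps.
Noor starts before Marcus ends → Marcus and Noor overlap.
Sofia starts after Marcus ends, so Marcus has no further overlaps.
Sofia starts after Noor ends, so Noor has no further overlaps.
Felix starts after Sofia ends, so Sofia has no further overlaps.
Lucia starts after Felix ends, so Felix has no further overlaps.
Kenji starts before Lucia ends → Lucia and Kenji overlap.
Overlapping pairs: Kenji & Lucia, Marcus & Noor, Marcus & Omar — 3 in total.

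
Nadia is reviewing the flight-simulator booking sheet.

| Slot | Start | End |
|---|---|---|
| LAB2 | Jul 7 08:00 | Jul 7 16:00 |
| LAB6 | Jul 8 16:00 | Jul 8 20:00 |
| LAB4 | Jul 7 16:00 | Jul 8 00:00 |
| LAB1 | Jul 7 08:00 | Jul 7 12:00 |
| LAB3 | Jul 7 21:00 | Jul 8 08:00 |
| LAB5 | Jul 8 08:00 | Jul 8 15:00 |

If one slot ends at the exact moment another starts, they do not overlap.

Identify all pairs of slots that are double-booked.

LAB1 & LAB2, LAB3 & LAB4

Sorted by start: LAB1, LAB2, LAB4, LAB3, LAB5, LAB6.
LAB2 starts before LAB1 ends → LAB1 and LAB2 overlap.
LAB4 starts after LAB1 ends; LAB1 is clear from here.
LAB4 starts exactly when LAB2 ends (back-to-back, no overlap); LAB2 is clear from here.
LAB3 starts before LAB4 ends → LAB4 and LAB3 overlap.
LAB5 starts after LAB4 ends; LAB4 is clear from here.
LAB5 starts exactly when LAB3 ends (back-to-back, no overlap); LAB3 is clear from here.
LAB6 starts after LAB5 ends.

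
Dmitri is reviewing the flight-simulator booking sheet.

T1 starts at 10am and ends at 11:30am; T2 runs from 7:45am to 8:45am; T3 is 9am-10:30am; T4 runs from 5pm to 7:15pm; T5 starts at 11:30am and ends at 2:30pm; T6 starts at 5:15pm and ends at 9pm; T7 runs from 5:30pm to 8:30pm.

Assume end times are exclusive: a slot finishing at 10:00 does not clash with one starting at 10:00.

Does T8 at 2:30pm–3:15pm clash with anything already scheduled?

T2: ends 8:45am at or before T8 starts 2:30pm → clear.
T3: ends 10:30am at or before T8 starts 2:30pm → clear.
T1: ends 11:30am at or before T8 starts 2:30pm → clear.
T5: ends 2:30pm at or before T8 starts 2:30pm → clear.
T4: starts 5pm at or after T8 ends 3:15pm → clear.
T6: starts 5:15pm at or after T8 ends 3:15pm → clear.
T7: starts 5:30pm at or after T8 ends 3:15pm → clear.

No — it doesn't clash with anything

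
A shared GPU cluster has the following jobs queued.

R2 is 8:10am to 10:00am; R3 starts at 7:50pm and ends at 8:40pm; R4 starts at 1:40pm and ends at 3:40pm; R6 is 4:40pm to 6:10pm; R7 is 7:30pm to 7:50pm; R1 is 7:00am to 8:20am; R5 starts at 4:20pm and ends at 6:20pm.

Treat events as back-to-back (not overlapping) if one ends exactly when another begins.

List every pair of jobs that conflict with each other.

R1 & R2, R5 & R6

Sorted by start: R1, R2, R4, R5, R6, R7, R3.
R2 starts before R1 ends → R1 and R2 overlap.
R4 starts after R1 ends; R1 is clear from here.
R4 starts after R2 ends; R2 is clear from here.
R5 starts after R4 ends; R4 is clear from here.
R6 starts before R5 ends → R5 and R6 overlap.
R7 starts after R5 ends; R5 is clear from here.
R7 starts after R6 ends; R6 is clear from here.
R3 starts exactly when R7 ends (back-to-back, no overlap).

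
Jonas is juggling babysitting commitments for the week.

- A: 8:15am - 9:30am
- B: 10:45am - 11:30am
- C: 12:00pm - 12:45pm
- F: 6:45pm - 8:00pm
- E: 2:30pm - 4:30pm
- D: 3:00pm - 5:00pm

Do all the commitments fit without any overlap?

No

Sorted by start: A, B, C, E, D, F.
B starts after A ends — done with A.
C starts after B ends — done with B.
E starts after C ends — done with C.
D starts before E ends → E and D overlap.
That's a conflict, so the schedule is not conflict-free.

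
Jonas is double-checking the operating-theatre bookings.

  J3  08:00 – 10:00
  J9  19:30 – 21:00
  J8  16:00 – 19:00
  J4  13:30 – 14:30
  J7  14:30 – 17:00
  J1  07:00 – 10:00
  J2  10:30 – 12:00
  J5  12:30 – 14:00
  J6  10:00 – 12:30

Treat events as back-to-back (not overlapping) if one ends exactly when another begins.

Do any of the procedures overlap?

Yes

Sorted by start: J1, J3, J6, J2, J5, J4, J7, J8, J9.
J3 starts before J1 ends → J1 and J3 overlap.
That's a conflict, so the schedule is not conflict-free.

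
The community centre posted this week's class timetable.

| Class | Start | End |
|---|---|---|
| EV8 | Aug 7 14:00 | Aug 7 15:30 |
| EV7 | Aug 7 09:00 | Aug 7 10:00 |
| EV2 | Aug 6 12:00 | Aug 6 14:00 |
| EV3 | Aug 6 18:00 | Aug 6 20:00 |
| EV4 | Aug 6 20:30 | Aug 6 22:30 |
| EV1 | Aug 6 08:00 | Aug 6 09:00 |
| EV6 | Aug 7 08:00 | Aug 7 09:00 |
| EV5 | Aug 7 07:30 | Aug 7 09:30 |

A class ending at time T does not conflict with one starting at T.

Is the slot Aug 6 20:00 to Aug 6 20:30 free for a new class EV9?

EV1: ends Aug 6 09:00 at or before EV9 starts Aug 6 20:00 → clear.
EV2: ends Aug 6 14:00 at or before EV9 starts Aug 6 20:00 → clear.
EV3: ends Aug 6 20:00 at or before EV9 starts Aug 6 20:00 → clear.
EV4: starts Aug 6 20:30 at or after EV9 ends Aug 6 20:30 → clear.
EV5: starts Aug 7 07:30 at or after EV9 ends Aug 6 20:30 → clear.
EV6: starts Aug 7 08:00 at or after EV9 ends Aug 6 20:30 → clear.
EV7: starts Aug 7 09:00 at or after EV9 ends Aug 6 20:30 → clear.
EV8: starts Aug 7 14:00 at or after EV9 ends Aug 6 20:30 → clear.

Yes — the slot is free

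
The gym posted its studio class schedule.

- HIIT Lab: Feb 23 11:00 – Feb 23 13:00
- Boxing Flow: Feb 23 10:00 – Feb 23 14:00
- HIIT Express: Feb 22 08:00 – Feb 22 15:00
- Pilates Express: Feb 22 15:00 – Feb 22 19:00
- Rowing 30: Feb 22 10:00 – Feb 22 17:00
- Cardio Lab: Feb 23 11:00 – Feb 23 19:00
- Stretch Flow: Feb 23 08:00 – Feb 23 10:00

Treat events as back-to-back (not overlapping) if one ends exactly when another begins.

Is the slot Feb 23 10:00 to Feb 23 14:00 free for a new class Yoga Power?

HIIT Express: ends Feb 22 15:00 at or before Yoga Power starts Feb 23 10:00 → clear.
Rowing 30: ends Feb 22 17:00 at or before Yoga Power starts Feb 23 10:00 → clear.
Pilates Express: ends Feb 22 19:00 at or before Yoga Power starts Feb 23 10:00 → clear.
Stretch Flow: ends Feb 23 10:00 at or before Yoga Power starts Feb 23 10:00 → clear.
Boxing Flow: starts Feb 23 10:00 before Yoga Power ends Feb 23 14:00, and ends Feb 23 14:00 after Yoga Power starts Feb 23 10:00 → overlap.
HIIT Lab: starts Feb 23 11:00 before Yoga Power ends Feb 23 14:00, and ends Feb 23 13:00 after Yoga Power starts Feb 23 10:00 → overlap.
Cardio Lab: starts Feb 23 11:00 before Yoga Power ends Feb 23 14:00, and ends Feb 23 19:00 after Yoga Power starts Feb 23 10:00 → overlap.
Yoga Power overlaps HIIT Lab, Boxing Flow, Cardio Lab.

No — it overlaps Boxing Flow, Cardio Lab, HIIT Lab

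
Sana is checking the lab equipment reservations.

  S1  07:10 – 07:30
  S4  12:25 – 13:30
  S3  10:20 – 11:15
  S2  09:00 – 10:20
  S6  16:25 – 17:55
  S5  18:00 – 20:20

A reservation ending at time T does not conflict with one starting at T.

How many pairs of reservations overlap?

0

Sorted by start: S1, S2, S3, S4, S6, S5.
S2 starts after S1 ends, so nothing later overlaps S1 either.
S3 starts exactly when S2 ends (back-to-back, no overlap), so nothing later overlaps S2 either.
S4 starts after S3 ends, so nothing later overlaps S3 either.
S6 starts after S4 ends, so nothing later overlaps S4 either.
S5 starts after S6 ends.
No pair overlaps.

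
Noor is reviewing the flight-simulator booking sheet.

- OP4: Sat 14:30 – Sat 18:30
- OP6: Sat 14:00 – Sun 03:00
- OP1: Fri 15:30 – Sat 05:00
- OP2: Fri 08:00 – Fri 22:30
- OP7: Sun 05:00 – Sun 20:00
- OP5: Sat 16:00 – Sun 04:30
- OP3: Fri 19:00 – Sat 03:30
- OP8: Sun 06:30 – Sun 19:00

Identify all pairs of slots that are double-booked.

Check each pair: they overlap iff neither finishes before the other starts.
Sorted by start: OP2, OP1, OP3, OP6, OP4, OP5, OP7, OP8.
OP1 starts before OP2 ends → OP2 and OP1 overlap.
OP3 starts before OP2 ends → OP2 and OP3 overlap.
OP6 starts after OP2 ends, so nothing later overlaps OP2 either.
OP3 starts before OP1 ends → OP1 and OP3 overlap.
OP6 starts after OP1 ends, so nothing later overlaps OP1 either.
OP6 starts after OP3 ends, so nothing later overlaps OP3 either.
OP4 starts before OP6 ends → OP6 and OP4 overlap.
OP5 starts before OP6 ends → OP6 and OP5 overlap.
OP7 starts after OP6 ends, so nothing later overlaps OP6 either.
OP5 starts before OP4 ends → OP4 and OP5 overlap.
OP7 starts after OP4 ends, so nothing later overlaps OP4 either.
OP7 starts after OP5 ends, so nothing later overlaps OP5 either.
OP8 starts before OP7 ends → OP7 and OP8 overlap.

OP1 & OP2, OP1 & OP3, OP2 & OP3, OP4 & OP5, OP4 & OP6, OP5 & OP6, OP7 & OP8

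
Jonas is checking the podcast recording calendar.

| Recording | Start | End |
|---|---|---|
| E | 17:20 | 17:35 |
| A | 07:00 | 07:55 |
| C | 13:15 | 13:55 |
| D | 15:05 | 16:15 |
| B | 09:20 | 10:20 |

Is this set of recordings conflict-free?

Yes

Sorted by start: A, B, C, D, E.
B starts after A ends, so A has no further overlaps.
C starts after B ends, so B has no further overlaps.
D starts after C ends, so C has no further overlaps.
E starts after D ends.
Every pair is clear; the schedule has no overlaps.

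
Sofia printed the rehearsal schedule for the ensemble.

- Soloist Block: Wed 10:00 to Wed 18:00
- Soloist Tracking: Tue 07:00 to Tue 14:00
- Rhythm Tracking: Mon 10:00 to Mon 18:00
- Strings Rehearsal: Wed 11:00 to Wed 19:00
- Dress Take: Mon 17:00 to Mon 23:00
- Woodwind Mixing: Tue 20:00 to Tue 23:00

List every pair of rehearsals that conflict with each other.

Dress Take & Rhythm Tracking, Soloist Block & Strings Rehearsal

Two intervals overlap when each starts before the other ends.
Sorted by start: Rhythm Tracking, Dress Take, Soloist Tracking, Woodwind Mixing, Soloist Block, Strings Rehearsal.
Dress Take starts before Rhythm Tracking ends → Rhythm Tracking and Dress Take overlap.
Soloist Tracking starts after Rhythm Tracking ends, so nothing later overlaps Rhythm Tracking either.
Soloist Tracking starts after Dress Take ends, so nothing later overlaps Dress Take either.
Woodwind Mixing starts after Soloist Tracking ends, so nothing later overlaps Soloist Tracking either.
Soloist Block starts after Woodwind Mixing ends, so nothing later overlaps Woodwind Mixing either.
Strings Rehearsal starts before Soloist Block ends → Soloist Block and Strings Rehearsal overlap.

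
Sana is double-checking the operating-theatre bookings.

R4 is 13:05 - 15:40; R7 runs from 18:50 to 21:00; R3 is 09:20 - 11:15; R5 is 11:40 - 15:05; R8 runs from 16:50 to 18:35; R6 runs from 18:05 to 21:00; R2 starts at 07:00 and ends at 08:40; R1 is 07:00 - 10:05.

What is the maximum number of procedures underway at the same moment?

Sort all start/end points and keep a running count:
07:00 start R1 → 1
07:00 start R2 → 2
08:40 end R2 → 1
09:20 start R3 → 2
10:05 end R1 → 1
11:15 end R3 → 0
11:40 start R5 → 1
13:05 start R4 → 2
15:05 end R5 → 1
15:40 end R4 → 0
16:50 start R8 → 1
18:05 start R6 → 2
18:35 end R8 → 1
18:50 start R7 → 2
21:00 end R6 → 1
21:00 end R7 → 0
Peak is 2, at 07:00 (R1, R2).

2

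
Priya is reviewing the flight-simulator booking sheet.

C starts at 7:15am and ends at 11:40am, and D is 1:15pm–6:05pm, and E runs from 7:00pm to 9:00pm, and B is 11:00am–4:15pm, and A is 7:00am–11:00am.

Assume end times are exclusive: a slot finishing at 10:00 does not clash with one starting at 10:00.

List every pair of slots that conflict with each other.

Sorted by start: A, C, B, D, E.
C starts before A ends → A and C overlap.
B starts exactly when A ends (back-to-back, no overlap), so nothing later overlaps A either.
B starts before C ends → C and B overlap.
D starts after C ends, so nothing later overlaps C either.
D starts before B ends → B and D overlap.
E starts after B ends.
E starts after D ends.

A & C, B & C, B & D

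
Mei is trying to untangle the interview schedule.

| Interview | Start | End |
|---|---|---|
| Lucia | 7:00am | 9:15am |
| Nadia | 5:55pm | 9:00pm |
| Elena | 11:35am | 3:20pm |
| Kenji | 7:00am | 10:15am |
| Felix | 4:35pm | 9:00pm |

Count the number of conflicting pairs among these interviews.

2

Sorted by start: Kenji, Lucia, Elena, Felix, Nadia.
Lucia starts before Kenji ends → Kenji and Lucia overlap.
Elena starts after Kenji ends, so nothing later overlaps Kenji either.
Elena starts after Lucia ends, so nothing later overlaps Lucia either.
Felix starts after Elena ends, so nothing later overlaps Elena either.
Nadia starts before Felix ends → Felix and Nadia overlap.
Overlapping pairs: Felix & Nadia, Kenji & Lucia — 2 in total.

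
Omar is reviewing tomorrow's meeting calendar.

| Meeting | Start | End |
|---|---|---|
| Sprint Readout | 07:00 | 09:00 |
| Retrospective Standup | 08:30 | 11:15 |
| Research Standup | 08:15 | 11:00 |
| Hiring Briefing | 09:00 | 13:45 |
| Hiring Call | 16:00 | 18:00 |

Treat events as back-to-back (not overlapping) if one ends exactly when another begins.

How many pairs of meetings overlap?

Sorted by start: Sprint Readout, Research Standup, Retrospective Standup, Hiring Briefing, Hiring Call.
Research Standup starts before Sprint Readout ends → Sprint Readout and Research Standup overlap.
Retrospective Standup starts before Sprint Readout ends → Sprint Readout and Retrospective Standup overlap.
Hiring Briefing starts exactly when Sprint Readout ends (back-to-back, no overlap); Sprint Readout is clear from here.
Retrospective Standup starts before Research Standup ends → Research Standup and Retrospective Standup overlap.
Hiring Briefing starts before Research Standup ends → Research Standup and Hiring Briefing overlap.
Hiring Call starts after Research Standup ends.
Hiring Briefing starts before Retrospective Standup ends → Retrospective Standup and Hiring Briefing overlap.
Hiring Call starts after Retrospective Standup ends.
Hiring Call starts after Hiring Briefing ends.
Overlapping pairs: Hiring Briefing & Research Standup, Hiring Briefing & Retrospective Standup, Research Standup & Retrospective Standup, Research Standup & Sprint Readout, Retrospective Standup & Sprint Readout — 5 in total.

5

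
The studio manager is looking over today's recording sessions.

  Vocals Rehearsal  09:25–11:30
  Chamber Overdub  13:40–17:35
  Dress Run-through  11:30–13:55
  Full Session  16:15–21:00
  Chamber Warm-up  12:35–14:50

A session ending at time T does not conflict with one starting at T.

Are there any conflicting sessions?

Yes

Sorted by start: Vocals Rehearsal, Dress Run-through, Chamber Warm-up, Chamber Overdub, Full Session.
Dress Run-through starts exactly when Vocals Rehearsal ends (back-to-back, no overlap), so Vocals Rehearsal has no further overlaps.
Chamber Warm-up starts before Dress Run-through ends → Dress Run-through and Chamber Warm-up overlap.
That's a conflict, so the schedule is not conflict-free.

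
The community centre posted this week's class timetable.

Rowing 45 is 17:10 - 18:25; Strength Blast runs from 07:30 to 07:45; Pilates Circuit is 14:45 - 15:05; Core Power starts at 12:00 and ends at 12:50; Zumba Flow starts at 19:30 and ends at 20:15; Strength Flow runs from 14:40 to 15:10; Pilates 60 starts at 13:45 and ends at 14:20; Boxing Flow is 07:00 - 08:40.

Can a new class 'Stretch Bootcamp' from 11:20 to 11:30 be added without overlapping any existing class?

Boxing Flow: ends 08:40 at or before Stretch Bootcamp starts 11:20 → clear.
Strength Blast: ends 07:45 at or before Stretch Bootcamp starts 11:20 → clear.
Core Power: starts 12:00 at or after Stretch Bootcamp ends 11:30 → clear.
Pilates 60: starts 13:45 at or after Stretch Bootcamp ends 11:30 → clear.
Strength Flow: starts 14:40 at or after Stretch Bootcamp ends 11:30 → clear.
Pilates Circuit: starts 14:45 at or after Stretch Bootcamp ends 11:30 → clear.
Rowing 45: starts 17:10 at or after Stretch Bootcamp ends 11:30 → clear.
Zumba Flow: starts 19:30 at or after Stretch Bootcamp ends 11:30 → clear.

Yes — the slot is free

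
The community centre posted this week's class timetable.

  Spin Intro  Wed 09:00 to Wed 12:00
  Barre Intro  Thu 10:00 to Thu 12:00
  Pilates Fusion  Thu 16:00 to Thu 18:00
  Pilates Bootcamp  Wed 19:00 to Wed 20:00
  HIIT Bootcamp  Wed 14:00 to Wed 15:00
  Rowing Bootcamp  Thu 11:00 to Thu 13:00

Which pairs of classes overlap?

Sorted by start: Spin Intro, HIIT Bootcamp, Pilates Bootcamp, Barre Intro, Rowing Bootcamp, Pilates Fusion.
HIIT Bootcamp starts after Spin Intro ends; Spin Intro is clear from here.
Pilates Bootcamp starts after HIIT Bootcamp ends; HIIT Bootcamp is clear from here.
Barre Intro starts after Pilates Bootcamp ends; Pilates Bootcamp is clear from here.
Rowing Bootcamp starts before Barre Intro ends → Barre Intro and Rowing Bootcamp overlap.
Pilates Fusion starts after Barre Intro ends.
Pilates Fusion starts after Rowing Bootcamp ends.

Barre Intro & Rowing Bootcamp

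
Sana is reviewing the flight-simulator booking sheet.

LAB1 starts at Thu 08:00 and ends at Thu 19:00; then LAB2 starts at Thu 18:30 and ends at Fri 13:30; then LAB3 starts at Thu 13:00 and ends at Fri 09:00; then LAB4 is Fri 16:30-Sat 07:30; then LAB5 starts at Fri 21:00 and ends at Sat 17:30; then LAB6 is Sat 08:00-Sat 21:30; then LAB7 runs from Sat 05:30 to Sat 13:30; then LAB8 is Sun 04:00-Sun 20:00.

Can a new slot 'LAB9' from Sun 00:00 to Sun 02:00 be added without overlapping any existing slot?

Yes — the slot is free

LAB1: ends Thu 19:00 at or before LAB9 starts Sun 00:00 → clear.
LAB3: ends Fri 09:00 at or before LAB9 starts Sun 00:00 → clear.
LAB2: ends Fri 13:30 at or before LAB9 starts Sun 00:00 → clear.
LAB4: ends Sat 07:30 at or before LAB9 starts Sun 00:00 → clear.
LAB5: ends Sat 17:30 at or before LAB9 starts Sun 00:00 → clear.
LAB7: ends Sat 13:30 at or before LAB9 starts Sun 00:00 → clear.
LAB6: ends Sat 21:30 at or before LAB9 starts Sun 00:00 → clear.
LAB8: starts Sun 04:00 at or after LAB9 ends Sun 02:00 → clear.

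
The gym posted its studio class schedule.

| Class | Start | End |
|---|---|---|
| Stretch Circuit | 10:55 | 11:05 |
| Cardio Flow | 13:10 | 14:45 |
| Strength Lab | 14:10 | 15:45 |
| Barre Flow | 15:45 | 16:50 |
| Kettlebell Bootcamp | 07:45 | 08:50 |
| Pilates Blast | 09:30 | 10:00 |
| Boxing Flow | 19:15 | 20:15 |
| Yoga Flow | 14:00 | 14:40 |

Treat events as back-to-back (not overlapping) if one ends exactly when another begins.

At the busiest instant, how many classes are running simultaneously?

Sweep the timeline, counting +1 at each start and −1 at each end (ends before starts at a tie):
07:45 start Kettlebell Bootcamp → 1
08:50 end Kettlebell Bootcamp → 0
09:30 start Pilates Blast → 1
10:00 end Pilates Blast → 0
10:55 start Stretch Circuit → 1
11:05 end Stretch Circuit → 0
13:10 start Cardio Flow → 1
14:00 start Yoga Flow → 2
14:10 start Strength Lab → 3
14:40 end Yoga Flow → 2
14:45 end Cardio Flow → 1
15:45 end Strength Lab → 0
15:45 start Barre Flow → 1
16:50 end Barre Flow → 0
19:15 start Boxing Flow → 1
20:15 end Boxing Flow → 0
Peak is 3, at 14:10 (Cardio Flow, Strength Lab, Yoga Flow).

3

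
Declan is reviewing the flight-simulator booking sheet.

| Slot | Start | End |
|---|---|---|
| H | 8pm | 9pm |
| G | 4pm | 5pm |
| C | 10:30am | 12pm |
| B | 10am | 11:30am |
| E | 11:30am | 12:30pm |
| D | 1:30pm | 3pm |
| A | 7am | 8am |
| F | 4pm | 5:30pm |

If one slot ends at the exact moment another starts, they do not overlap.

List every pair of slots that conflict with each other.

Sorted by start: A, B, C, E, D, F, G, H.
B starts after A ends — done with A.
C starts before B ends → B and C overlap.
E starts exactly when B ends (back-to-back, no overlap) — done with B.
E starts before C ends → C and E overlap.
D starts after C ends — done with C.
D starts after E ends — done with E.
F starts after D ends — done with D.
G starts before F ends → F and G overlap.
H starts after F ends.
H starts after G ends.

B & C, C & E, F & G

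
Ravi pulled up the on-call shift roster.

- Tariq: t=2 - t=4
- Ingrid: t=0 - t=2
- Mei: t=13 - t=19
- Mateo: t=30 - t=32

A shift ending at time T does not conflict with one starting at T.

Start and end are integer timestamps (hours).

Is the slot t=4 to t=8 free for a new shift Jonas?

Yes — the slot is free

Ingrid: ends t=2 at or before Jonas starts t=4 → clear.
Tariq: ends t=4 at or before Jonas starts t=4 → clear.
Mei: starts t=13 at or after Jonas ends t=8 → clear.
Mateo: starts t=30 at or after Jonas ends t=8 → clear.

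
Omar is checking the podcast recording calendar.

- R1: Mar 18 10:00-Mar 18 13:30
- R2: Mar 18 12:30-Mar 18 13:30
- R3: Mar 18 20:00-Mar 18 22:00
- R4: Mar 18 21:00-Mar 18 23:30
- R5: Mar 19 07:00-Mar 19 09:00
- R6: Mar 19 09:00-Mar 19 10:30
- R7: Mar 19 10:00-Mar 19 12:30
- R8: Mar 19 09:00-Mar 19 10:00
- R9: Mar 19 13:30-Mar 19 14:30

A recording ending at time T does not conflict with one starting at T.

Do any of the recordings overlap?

Sorted by start: R1, R2, R3, R4, R5, R6, R8, R7, R9.
R2 starts before R1 ends → R1 and R2 overlap.
That's a conflict, so the schedule is not conflict-free.

Yes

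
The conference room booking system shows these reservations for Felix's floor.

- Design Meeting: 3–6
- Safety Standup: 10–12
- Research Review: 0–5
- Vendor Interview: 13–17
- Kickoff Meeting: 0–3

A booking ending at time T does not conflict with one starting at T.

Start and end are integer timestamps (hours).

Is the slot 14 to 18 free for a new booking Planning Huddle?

Research Review: ends 5 at or before Planning Huddle starts 14 → clear.
Kickoff Meeting: ends 3 at or before Planning Huddle starts 14 → clear.
Design Meeting: ends 6 at or before Planning Huddle starts 14 → clear.
Safety Standup: ends 12 at or before Planning Huddle starts 14 → clear.
Vendor Interview: starts 13 before Planning Huddle ends 18, and ends 17 after Planning Huddle starts 14 → overlap.
Planning Huddle overlaps Vendor Interview.

No — it overlaps Vendor Interview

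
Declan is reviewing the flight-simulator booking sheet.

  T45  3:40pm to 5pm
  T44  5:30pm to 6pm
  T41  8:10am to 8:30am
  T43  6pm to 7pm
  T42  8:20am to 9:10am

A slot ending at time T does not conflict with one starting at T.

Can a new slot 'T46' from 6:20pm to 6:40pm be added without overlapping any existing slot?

No — it overlaps T43

T41: ends 8:30am at or before T46 starts 6:20pm → clear.
T42: ends 9:10am at or before T46 starts 6:20pm → clear.
T45: ends 5pm at or before T46 starts 6:20pm → clear.
T44: ends 6pm at or before T46 starts 6:20pm → clear.
T43: starts 6pm before T46 ends 6:40pm, and ends 7pm after T46 starts 6:20pm → overlap.
T46 overlaps T43.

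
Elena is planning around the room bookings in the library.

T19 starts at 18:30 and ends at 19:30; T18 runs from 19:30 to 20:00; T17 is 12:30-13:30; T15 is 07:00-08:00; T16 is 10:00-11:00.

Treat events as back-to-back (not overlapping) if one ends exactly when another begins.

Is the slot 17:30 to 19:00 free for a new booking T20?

No — it overlaps T19

T15: ends 08:00 at or before T20 starts 17:30 → clear.
T16: ends 11:00 at or before T20 starts 17:30 → clear.
T17: ends 13:30 at or before T20 starts 17:30 → clear.
T19: starts 18:30 before T20 ends 19:00, and ends 19:30 after T20 starts 17:30 → overlap.
T18: starts 19:30 at or after T20 ends 19:00 → clear.
T20 overlaps T19.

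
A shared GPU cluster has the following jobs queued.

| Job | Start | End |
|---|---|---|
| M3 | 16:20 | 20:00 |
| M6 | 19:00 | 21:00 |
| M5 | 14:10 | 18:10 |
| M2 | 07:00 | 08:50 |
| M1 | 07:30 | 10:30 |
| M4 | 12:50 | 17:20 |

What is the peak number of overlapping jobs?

Sweep the timeline, counting +1 at each start and −1 at each end (ends before starts at a tie):
07:00 start M2 → 1
07:30 start M1 → 2
08:50 end M2 → 1
10:30 end M1 → 0
12:50 start M4 → 1
14:10 start M5 → 2
16:20 start M3 → 3
17:20 end M4 → 2
18:10 end M5 → 1
19:00 start M6 → 2
20:00 end M3 → 1
21:00 end M6 → 0
Peak is 3, at 16:20 (M3, M4, M5).

3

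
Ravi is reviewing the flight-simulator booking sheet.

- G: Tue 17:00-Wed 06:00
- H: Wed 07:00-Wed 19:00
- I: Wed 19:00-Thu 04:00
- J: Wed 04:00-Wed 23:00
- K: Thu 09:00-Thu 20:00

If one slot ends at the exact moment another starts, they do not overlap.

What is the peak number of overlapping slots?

2

Sweep the timeline, counting +1 at each start and −1 at each end (ends before starts at a tie):
Tue 17:00 start G → 1
Wed 04:00 start J → 2
Wed 06:00 end G → 1
Wed 07:00 start H → 2
Wed 19:00 end H → 1
Wed 19:00 start I → 2
Wed 23:00 end J → 1
Thu 04:00 end I → 0
Thu 09:00 start K → 1
Thu 20:00 end K → 0
Peak is 2, at Wed 04:00 (G, J).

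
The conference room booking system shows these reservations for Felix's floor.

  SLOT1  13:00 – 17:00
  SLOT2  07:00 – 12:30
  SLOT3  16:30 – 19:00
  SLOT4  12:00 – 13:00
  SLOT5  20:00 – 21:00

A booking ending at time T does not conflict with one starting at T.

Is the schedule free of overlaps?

No

Sorted by start: SLOT2, SLOT4, SLOT1, SLOT3, SLOT5.
SLOT4 starts before SLOT2 ends → SLOT2 and SLOT4 overlap.
That's a conflict, so the schedule is not conflict-free.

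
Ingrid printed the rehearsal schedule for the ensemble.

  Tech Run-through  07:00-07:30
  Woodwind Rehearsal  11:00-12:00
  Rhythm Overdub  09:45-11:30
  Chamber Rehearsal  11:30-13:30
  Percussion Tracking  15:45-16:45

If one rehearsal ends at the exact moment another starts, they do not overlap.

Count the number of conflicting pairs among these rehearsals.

2

Sorted by start: Tech Run-through, Rhythm Overdub, Woodwind Rehearsal, Chamber Rehearsal, Percussion Tracking.
Rhythm Overdub starts after Tech Run-through ends, so nothing later overlaps Tech Run-through either.
Woodwind Rehearsal starts before Rhythm Overdub ends → Rhythm Overdub and Woodwind Rehearsal overlap.
Chamber Rehearsal starts exactly when Rhythm Overdub ends (back-to-back, no overlap), so nothing later overlaps Rhythm Overdub either.
Chamber Rehearsal starts before Woodwind Rehearsal ends → Woodwind Rehearsal and Chamber Rehearsal overlap.
Percussion Tracking starts after Woodwind Rehearsal ends.
Percussion Tracking starts after Chamber Rehearsal ends.
Overlapping pairs: Chamber Rehearsal & Woodwind Rehearsal, Rhythm Overdub & Woodwind Rehearsal — 2 in total.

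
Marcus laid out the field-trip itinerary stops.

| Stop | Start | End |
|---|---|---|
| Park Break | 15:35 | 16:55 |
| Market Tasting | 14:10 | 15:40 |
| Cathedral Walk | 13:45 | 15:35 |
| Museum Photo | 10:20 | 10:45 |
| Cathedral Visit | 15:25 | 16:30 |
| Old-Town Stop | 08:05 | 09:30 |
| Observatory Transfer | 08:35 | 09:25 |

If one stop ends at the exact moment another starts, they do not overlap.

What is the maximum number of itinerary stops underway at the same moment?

3

Walk through starts and ends in time order (an end at T is processed before a start at T):
08:05 start Old-Town Stop → 1
08:35 start Observatory Transfer → 2
09:25 end Observatory Transfer → 1
09:30 end Old-Town Stop → 0
10:20 start Museum Photo → 1
10:45 end Museum Photo → 0
13:45 start Cathedral Walk → 1
14:10 start Market Tasting → 2
15:25 start Cathedral Visit → 3
15:35 end Cathedral Walk → 2
15:35 start Park Break → 3
15:40 end Market Tasting → 2
16:30 end Cathedral Visit → 1
16:55 end Park Break → 0
Peak is 3, at 15:25 (Cathedral Visit, Cathedral Walk, Market Tasting).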